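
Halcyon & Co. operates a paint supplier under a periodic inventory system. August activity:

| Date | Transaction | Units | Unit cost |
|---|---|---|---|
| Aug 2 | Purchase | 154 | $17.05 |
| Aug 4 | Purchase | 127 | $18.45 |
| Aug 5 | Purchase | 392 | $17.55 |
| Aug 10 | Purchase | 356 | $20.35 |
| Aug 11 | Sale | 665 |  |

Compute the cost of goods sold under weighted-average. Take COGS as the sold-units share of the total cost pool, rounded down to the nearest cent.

Aug 11, sell 665: 665/1029 × $19,093.05 → $12,339.04
Ending inventory (cost pool remaining) = $6,754.01
Check: goods available $19,093.05 = COGS $12,339.04 + ending $6,754.01

COGS = $12,339.04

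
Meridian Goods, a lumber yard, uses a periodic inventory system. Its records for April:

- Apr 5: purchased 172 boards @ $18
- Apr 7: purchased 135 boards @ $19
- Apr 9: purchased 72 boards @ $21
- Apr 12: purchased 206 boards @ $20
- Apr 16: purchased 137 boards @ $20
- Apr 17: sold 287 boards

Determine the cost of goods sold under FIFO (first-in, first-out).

COGS = $5,281

Apr 17, 287 sold [FIFO — oldest first]: 172 @ $18 + 115 @ $19 = $5,281
Ending inventory: 20 @ $19 + 72 @ $21 + 206 @ $20 + 137 @ $20 = $8,752
Check: goods available $14,033 = COGS $5,281 + ending $8,752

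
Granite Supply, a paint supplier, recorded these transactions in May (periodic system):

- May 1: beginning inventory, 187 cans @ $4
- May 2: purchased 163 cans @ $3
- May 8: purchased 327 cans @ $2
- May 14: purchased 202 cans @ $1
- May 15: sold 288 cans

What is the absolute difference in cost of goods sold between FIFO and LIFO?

FIFO COGS: 187 @ $4 + 101 @ $3 = $1,051
LIFO COGS: 202 @ $1 + 86 @ $2 = $374
Difference = |$1,051 − $374| = $677

$677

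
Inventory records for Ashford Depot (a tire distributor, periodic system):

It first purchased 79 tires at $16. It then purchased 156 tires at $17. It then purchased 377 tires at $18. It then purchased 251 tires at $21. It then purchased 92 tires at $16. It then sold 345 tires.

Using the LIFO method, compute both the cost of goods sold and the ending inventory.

COGS = $6,779; ending inventory = $10,666

Sale 1 (345) [LIFO — newest first]: 92 @ $16 + 251 @ $21 + 2 @ $18 = $6,779
Ending inventory: 79 @ $16 + 156 @ $17 + 375 @ $18 = $10,666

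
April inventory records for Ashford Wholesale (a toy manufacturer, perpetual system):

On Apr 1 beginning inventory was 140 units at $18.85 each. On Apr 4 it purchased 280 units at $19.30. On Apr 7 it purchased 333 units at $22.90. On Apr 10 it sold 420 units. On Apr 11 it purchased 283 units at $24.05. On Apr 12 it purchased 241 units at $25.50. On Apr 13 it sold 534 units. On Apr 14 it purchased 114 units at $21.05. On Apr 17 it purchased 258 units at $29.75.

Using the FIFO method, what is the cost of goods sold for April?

COGS = $20,502.75

Apr 10, 420 sold [FIFO — oldest first]: 140 @ $18.85 + 280 @ $19.30 = $8,043.00
Apr 13, 534 sold [FIFO — oldest first]: 333 @ $22.90 + 201 @ $24.05 = $12,459.75
Total COGS = $8,043.00 + $12,459.75 = $20,502.75
Ending inventory: 82 @ $24.05 + 241 @ $25.50 + 114 @ $21.05 + 258 @ $29.75 = $18,192.80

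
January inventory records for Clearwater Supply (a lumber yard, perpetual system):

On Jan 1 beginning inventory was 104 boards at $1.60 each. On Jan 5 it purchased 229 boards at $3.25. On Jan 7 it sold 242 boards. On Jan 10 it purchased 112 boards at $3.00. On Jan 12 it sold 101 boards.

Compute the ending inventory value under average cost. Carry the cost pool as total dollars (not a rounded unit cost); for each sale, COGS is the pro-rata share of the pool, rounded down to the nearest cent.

Ending inventory = $293.88

After Jan 1: 104 on hand, pool $166.40 (≈ $1.6000 each)
After Jan 5: 333 on hand, pool $910.65 (≈ $2.7347 each)
Jan 7, sell 242: 242/333 × $910.65 → $661.79
After Jan 10: 203 on hand, pool $584.86 (≈ $2.8811 each)
Jan 12, sell 101: 101/203 × $584.86 → $290.98
Total COGS = $661.79 + $290.98 = $952.77
Ending inventory (cost pool remaining) = $293.88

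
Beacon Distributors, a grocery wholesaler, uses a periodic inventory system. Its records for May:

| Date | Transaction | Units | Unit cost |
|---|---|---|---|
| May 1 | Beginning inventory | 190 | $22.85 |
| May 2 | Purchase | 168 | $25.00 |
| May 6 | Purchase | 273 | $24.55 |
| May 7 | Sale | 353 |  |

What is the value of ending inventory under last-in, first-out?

Ending inventory = $6,541.50

May 7, 353 sold [LIFO — newest first]: 273 @ $24.55 + 80 @ $25.00 = $8,702.15
Ending inventory: 190 @ $22.85 + 88 @ $25.00 = $6,541.50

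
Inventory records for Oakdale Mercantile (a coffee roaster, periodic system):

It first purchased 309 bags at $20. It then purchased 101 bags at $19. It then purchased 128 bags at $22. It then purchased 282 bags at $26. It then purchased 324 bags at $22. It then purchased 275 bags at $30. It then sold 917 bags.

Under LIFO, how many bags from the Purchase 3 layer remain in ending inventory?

92

Sale 1 (917) [LIFO — newest first]: 275 @ $30 + 324 @ $22 + 282 @ $26 + 36 @ $22 = $23,502
Ending inventory: 309 @ $20 + 101 @ $19 + 92 @ $22 = $10,123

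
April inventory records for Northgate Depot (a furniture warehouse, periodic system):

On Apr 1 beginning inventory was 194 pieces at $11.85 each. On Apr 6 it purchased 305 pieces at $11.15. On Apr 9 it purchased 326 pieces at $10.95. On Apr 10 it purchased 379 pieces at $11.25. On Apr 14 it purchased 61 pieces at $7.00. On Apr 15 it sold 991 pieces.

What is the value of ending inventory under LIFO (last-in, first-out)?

Apr 15, 991 sold [LIFO — newest first]: 61 @ $7.00 + 379 @ $11.25 + 326 @ $10.95 + 225 @ $11.15 = $10,769.20
Ending inventory: 194 @ $11.85 + 80 @ $11.15 = $3,190.90

Ending inventory = $3,190.90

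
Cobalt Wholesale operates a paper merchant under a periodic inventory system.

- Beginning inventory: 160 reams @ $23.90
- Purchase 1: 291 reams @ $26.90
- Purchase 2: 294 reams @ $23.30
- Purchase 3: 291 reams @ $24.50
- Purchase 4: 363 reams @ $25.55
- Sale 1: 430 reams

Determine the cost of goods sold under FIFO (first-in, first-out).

Sale 1 (430) [FIFO — oldest first]: 160 @ $23.90 + 270 @ $26.90 = $11,087.00
Ending inventory: 21 @ $26.90 + 294 @ $23.30 + 291 @ $24.50 + 363 @ $25.55 = $23,819.25

COGS = $11,087.00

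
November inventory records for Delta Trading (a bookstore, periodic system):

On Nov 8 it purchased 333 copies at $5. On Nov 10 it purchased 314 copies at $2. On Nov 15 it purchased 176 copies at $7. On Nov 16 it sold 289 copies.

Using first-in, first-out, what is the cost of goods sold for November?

COGS = $1,445

Nov 16, 289 sold [FIFO — oldest first]: 289 @ $5 = $1,445
Ending inventory: 44 @ $5 + 314 @ $2 + 176 @ $7 = $2,080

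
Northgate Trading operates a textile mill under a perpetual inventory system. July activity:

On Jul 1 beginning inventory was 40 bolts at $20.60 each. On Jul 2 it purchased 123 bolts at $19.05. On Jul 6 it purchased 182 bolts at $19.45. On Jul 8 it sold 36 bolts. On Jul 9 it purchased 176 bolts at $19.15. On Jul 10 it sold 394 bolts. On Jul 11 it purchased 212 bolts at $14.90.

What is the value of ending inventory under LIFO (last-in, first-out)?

Jul 8, 36 sold [LIFO — newest first]: 36 @ $19.45 = $700.20
Jul 10, 394 sold [LIFO — newest first]: 176 @ $19.15 + 146 @ $19.45 + 72 @ $19.05 = $7,581.70
Total COGS = $700.20 + $7,581.70 = $8,281.90
Ending inventory: 40 @ $20.60 + 51 @ $19.05 + 212 @ $14.90 = $4,954.35

Ending inventory = $4,954.35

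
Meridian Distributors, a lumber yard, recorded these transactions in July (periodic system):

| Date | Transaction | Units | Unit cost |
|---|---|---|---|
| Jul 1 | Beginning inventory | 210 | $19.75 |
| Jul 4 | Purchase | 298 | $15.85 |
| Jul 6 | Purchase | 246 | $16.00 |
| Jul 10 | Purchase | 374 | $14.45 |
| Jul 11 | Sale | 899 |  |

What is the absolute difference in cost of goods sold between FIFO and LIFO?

FIFO COGS: 210 @ $19.75 + 298 @ $15.85 + 246 @ $16.00 + 145 @ $14.45 = $14,902.05
LIFO COGS: 374 @ $14.45 + 246 @ $16.00 + 279 @ $15.85 = $13,762.45
Difference = |$14,902.05 − $13,762.45| = $1,139.60

$1,139.60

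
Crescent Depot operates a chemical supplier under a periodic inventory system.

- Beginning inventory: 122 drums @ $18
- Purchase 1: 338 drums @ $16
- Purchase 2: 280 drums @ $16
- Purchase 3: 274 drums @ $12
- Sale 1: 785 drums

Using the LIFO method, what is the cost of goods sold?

COGS = $11,464

Sale 1 (785) [LIFO — newest first]: 274 @ $12 + 280 @ $16 + 231 @ $16 = $11,464
Ending inventory: 122 @ $18 + 107 @ $16 = $3,908
Check: goods available $15,372 = COGS $11,464 + ending $3,908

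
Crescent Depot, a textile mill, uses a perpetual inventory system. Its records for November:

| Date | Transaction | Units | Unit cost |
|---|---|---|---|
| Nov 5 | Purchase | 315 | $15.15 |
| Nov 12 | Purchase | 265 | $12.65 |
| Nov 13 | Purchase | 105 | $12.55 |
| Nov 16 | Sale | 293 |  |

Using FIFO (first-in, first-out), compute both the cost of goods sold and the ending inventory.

COGS = $4,438.95; ending inventory = $5,003.30

Nov 16, 293 sold [FIFO — oldest first]: 293 @ $15.15 = $4,438.95
Ending inventory: 22 @ $15.15 + 265 @ $12.65 + 105 @ $12.55 = $5,003.30
Check: goods available $9,442.25 = COGS $4,438.95 + ending $5,003.30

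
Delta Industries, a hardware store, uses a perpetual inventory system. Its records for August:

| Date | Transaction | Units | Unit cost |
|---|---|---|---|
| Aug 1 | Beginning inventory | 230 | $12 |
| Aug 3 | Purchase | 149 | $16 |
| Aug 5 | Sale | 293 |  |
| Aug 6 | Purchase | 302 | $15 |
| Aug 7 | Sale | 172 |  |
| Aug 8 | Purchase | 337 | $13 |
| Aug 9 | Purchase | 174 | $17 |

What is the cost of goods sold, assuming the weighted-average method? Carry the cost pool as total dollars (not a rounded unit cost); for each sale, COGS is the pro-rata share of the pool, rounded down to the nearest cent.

COGS = $6,502.33

After Aug 1: 230 on hand, pool $2,760.00 (≈ $12.0000 each)
After Aug 3: 379 on hand, pool $5,144.00 (≈ $13.5726 each)
Aug 5, sell 293: 293/379 × $5,144.00 → $3,976.75
After Aug 6: 388 on hand, pool $5,697.25 (≈ $14.6836 each)
Aug 7, sell 172: 172/388 × $5,697.25 → $2,525.58
After Aug 8: 553 on hand, pool $7,552.67 (≈ $13.6576 each)
After Aug 9: 727 on hand, pool $10,510.67 (≈ $14.4576 each)
Total COGS = $3,976.75 + $2,525.58 = $6,502.33
Ending inventory (cost pool remaining) = $10,510.67
Check: goods available $17,013.00 = COGS $6,502.33 + ending $10,510.67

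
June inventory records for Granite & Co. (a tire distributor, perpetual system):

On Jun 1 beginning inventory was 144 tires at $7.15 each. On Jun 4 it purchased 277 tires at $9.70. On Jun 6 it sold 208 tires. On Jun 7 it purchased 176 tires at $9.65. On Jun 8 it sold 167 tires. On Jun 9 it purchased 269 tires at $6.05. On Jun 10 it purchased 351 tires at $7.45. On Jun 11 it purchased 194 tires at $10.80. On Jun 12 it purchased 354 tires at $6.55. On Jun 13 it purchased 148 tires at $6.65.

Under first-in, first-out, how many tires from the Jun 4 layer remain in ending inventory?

46

Jun 6, 208 sold [FIFO — oldest first]: 144 @ $7.15 + 64 @ $9.70 = $1,650.40
Jun 8, 167 sold [FIFO — oldest first]: 167 @ $9.70 = $1,619.90
Total COGS = $1,650.40 + $1,619.90 = $3,270.30
Ending inventory: 46 @ $9.70 + 176 @ $9.65 + 269 @ $6.05 + 351 @ $7.45 + 194 @ $10.80 + 354 @ $6.55 + 148 @ $6.65 = $11,785.10
Check: goods available $15,055.40 = COGS $3,270.30 + ending $11,785.10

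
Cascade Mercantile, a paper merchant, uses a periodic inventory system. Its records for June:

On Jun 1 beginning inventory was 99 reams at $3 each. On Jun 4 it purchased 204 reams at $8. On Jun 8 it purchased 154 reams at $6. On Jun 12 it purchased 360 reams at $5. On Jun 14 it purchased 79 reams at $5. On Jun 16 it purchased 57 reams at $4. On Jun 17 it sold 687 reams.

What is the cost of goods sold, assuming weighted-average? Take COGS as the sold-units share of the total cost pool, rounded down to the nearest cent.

Jun 17, sell 687: 687/953 × $5,276.00 → $3,803.37
Ending inventory (cost pool remaining) = $1,472.63
Check: goods available $5,276.00 = COGS $3,803.37 + ending $1,472.63

COGS = $3,803.37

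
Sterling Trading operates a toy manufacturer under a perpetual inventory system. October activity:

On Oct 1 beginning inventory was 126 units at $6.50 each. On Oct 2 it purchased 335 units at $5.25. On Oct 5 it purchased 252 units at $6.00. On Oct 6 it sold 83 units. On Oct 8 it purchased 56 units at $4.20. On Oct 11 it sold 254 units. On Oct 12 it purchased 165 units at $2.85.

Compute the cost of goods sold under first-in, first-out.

COGS = $1,926.75

Oct 6, 83 sold [FIFO — oldest first]: 83 @ $6.50 = $539.50
Oct 11, 254 sold [FIFO — oldest first]: 43 @ $6.50 + 211 @ $5.25 = $1,387.25
Total COGS = $539.50 + $1,387.25 = $1,926.75
Ending inventory: 124 @ $5.25 + 252 @ $6.00 + 56 @ $4.20 + 165 @ $2.85 = $2,868.45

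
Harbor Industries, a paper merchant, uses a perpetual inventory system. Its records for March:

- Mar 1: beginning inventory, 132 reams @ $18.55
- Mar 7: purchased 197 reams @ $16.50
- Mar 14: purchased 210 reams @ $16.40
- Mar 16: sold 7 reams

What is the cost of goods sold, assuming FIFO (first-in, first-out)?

Mar 16, 7 sold [FIFO — oldest first]: 7 @ $18.55 = $129.85
Ending inventory: 125 @ $18.55 + 197 @ $16.50 + 210 @ $16.40 = $9,013.25

COGS = $129.85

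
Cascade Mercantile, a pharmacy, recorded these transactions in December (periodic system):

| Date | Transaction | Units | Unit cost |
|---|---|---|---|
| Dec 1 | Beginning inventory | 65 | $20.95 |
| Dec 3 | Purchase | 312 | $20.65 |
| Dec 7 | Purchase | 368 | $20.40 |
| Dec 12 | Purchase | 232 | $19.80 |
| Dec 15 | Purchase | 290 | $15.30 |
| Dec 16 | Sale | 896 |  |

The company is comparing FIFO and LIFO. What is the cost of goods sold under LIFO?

COGS = $16,661.70

FIFO COGS: 65 @ $20.95 + 312 @ $20.65 + 368 @ $20.40 + 151 @ $19.80 = $18,301.55
LIFO COGS: 290 @ $15.30 + 232 @ $19.80 + 368 @ $20.40 + 6 @ $20.65 = $16,661.70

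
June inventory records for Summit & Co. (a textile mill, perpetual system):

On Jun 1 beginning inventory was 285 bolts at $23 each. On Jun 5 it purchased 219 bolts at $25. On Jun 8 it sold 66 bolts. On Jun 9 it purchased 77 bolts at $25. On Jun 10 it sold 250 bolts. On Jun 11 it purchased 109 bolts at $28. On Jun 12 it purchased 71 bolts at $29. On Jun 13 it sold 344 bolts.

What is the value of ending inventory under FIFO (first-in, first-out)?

Ending inventory = $2,899

Jun 8, 66 sold [FIFO — oldest first]: 66 @ $23 = $1,518
Jun 10, 250 sold [FIFO — oldest first]: 219 @ $23 + 31 @ $25 = $5,812
Jun 13, 344 sold [FIFO — oldest first]: 188 @ $25 + 77 @ $25 + 79 @ $28 = $8,837
Total COGS = $1,518 + $5,812 + $8,837 = $16,167
Ending inventory: 30 @ $28 + 71 @ $29 = $2,899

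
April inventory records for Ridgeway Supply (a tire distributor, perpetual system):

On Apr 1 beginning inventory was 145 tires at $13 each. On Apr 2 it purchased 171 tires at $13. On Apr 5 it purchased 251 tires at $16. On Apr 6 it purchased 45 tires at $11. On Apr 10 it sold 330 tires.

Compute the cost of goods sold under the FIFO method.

COGS = $4,332

Apr 10, 330 sold [FIFO — oldest first]: 145 @ $13 + 171 @ $13 + 14 @ $16 = $4,332
Ending inventory: 237 @ $16 + 45 @ $11 = $4,287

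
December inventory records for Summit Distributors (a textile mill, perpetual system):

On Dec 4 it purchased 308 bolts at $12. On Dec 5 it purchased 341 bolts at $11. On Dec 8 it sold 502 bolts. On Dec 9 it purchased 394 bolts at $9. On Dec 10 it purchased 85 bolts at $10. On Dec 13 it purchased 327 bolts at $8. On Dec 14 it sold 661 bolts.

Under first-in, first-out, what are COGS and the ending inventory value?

Dec 8, 502 sold [FIFO — oldest first]: 308 @ $12 + 194 @ $11 = $5,830
Dec 14, 661 sold [FIFO — oldest first]: 147 @ $11 + 394 @ $9 + 85 @ $10 + 35 @ $8 = $6,293
Total COGS = $5,830 + $6,293 = $12,123
Ending inventory: 292 @ $8 = $2,336

COGS = $12,123; ending inventory = $2,336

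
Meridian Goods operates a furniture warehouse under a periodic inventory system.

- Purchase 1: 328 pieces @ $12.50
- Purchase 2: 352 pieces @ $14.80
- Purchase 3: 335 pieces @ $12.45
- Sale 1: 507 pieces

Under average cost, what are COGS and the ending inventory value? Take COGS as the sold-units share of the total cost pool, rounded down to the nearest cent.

COGS = $6,733.53; ending inventory = $6,746.82

Sale 1, sell 507: 507/1015 × $13,480.35 → $6,733.53
Ending inventory (cost pool remaining) = $6,746.82
Check: goods available $13,480.35 = COGS $6,733.53 + ending $6,746.82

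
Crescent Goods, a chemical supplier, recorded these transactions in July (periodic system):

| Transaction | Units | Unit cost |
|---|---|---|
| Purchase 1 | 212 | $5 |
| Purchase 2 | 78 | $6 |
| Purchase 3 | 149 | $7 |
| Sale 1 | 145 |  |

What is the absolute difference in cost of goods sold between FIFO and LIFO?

$290

FIFO COGS: 145 @ $5 = $725
LIFO COGS: 145 @ $7 = $1,015
Difference = |$725 − $1,015| = $290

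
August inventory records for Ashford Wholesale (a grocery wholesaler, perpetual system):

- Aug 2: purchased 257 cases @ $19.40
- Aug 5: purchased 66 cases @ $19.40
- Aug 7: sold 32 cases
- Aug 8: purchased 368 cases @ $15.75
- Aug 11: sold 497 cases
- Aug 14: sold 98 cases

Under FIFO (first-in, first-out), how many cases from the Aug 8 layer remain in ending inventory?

Aug 7, 32 sold [FIFO — oldest first]: 32 @ $19.40 = $620.80
Aug 11, 497 sold [FIFO — oldest first]: 225 @ $19.40 + 66 @ $19.40 + 206 @ $15.75 = $8,889.90
Aug 14, 98 sold [FIFO — oldest first]: 98 @ $15.75 = $1,543.50
Total COGS = $620.80 + $8,889.90 + $1,543.50 = $11,054.20
Ending inventory: 64 @ $15.75 = $1,008.00

64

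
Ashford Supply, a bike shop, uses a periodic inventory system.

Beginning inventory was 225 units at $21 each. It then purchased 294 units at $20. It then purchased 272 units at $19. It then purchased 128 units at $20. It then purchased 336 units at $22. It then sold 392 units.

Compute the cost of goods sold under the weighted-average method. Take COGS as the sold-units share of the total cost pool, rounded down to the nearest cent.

COGS = $8,035.21

Sale 1, sell 392: 392/1255 × $25,725.00 → $8,035.21
Ending inventory (cost pool remaining) = $17,689.79
Check: goods available $25,725.00 = COGS $8,035.21 + ending $17,689.79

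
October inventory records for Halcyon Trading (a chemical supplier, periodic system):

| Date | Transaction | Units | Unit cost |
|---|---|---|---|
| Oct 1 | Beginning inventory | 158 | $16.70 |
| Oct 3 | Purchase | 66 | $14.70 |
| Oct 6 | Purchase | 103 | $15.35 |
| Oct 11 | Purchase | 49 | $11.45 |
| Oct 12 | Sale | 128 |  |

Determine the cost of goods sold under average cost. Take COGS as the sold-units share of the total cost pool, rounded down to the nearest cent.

COGS = $1,957.75

Oct 12, sell 128: 128/376 × $5,750.90 → $1,957.75
Ending inventory (cost pool remaining) = $3,793.15
Check: goods available $5,750.90 = COGS $1,957.75 + ending $3,793.15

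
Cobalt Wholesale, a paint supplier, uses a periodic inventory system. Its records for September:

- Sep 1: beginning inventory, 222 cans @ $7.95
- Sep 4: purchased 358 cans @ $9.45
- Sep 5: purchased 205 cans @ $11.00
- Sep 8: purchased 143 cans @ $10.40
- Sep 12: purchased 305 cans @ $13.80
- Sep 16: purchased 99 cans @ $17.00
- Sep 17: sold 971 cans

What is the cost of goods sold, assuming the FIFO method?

COGS = $9,483.60

Sep 17, 971 sold [FIFO — oldest first]: 222 @ $7.95 + 358 @ $9.45 + 205 @ $11.00 + 143 @ $10.40 + 43 @ $13.80 = $9,483.60
Ending inventory: 262 @ $13.80 + 99 @ $17.00 = $5,298.60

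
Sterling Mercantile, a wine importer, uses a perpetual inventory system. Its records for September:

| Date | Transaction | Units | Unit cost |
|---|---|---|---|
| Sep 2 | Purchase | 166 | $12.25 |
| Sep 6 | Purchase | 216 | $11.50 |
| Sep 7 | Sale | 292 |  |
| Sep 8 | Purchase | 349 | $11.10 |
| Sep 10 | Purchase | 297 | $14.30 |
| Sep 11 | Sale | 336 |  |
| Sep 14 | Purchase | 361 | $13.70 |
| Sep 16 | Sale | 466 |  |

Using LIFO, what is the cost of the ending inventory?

Sep 7, 292 sold [LIFO — newest first]: 216 @ $11.50 + 76 @ $12.25 = $3,415.00
Sep 11, 336 sold [LIFO — newest first]: 297 @ $14.30 + 39 @ $11.10 = $4,680.00
Sep 16, 466 sold [LIFO — newest first]: 361 @ $13.70 + 105 @ $11.10 = $6,111.20
Total COGS = $3,415.00 + $4,680.00 + $6,111.20 = $14,206.20
Ending inventory: 90 @ $12.25 + 205 @ $11.10 = $3,378.00
Check: goods available $17,584.20 = COGS $14,206.20 + ending $3,378.00

Ending inventory = $3,378.00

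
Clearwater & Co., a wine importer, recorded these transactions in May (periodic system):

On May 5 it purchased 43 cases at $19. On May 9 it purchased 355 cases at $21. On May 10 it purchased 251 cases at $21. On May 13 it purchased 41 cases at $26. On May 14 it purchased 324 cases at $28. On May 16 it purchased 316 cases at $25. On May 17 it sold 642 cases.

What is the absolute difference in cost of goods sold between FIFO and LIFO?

FIFO COGS: 43 @ $19 + 355 @ $21 + 244 @ $21 = $13,396
LIFO COGS: 316 @ $25 + 324 @ $28 + 2 @ $26 = $17,024
Difference = |$13,396 − $17,024| = $3,628

$3,628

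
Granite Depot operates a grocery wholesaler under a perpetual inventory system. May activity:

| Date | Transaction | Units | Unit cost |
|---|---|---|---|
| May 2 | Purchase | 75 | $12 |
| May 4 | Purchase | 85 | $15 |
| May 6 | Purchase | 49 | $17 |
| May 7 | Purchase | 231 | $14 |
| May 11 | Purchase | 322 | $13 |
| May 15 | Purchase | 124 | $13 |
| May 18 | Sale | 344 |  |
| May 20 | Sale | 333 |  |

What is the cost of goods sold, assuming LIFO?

May 18, 344 sold [LIFO — newest first]: 124 @ $13 + 220 @ $13 = $4,472
May 20, 333 sold [LIFO — newest first]: 102 @ $13 + 231 @ $14 = $4,560
Total COGS = $4,472 + $4,560 = $9,032
Ending inventory: 75 @ $12 + 85 @ $15 + 49 @ $17 = $3,008

COGS = $9,032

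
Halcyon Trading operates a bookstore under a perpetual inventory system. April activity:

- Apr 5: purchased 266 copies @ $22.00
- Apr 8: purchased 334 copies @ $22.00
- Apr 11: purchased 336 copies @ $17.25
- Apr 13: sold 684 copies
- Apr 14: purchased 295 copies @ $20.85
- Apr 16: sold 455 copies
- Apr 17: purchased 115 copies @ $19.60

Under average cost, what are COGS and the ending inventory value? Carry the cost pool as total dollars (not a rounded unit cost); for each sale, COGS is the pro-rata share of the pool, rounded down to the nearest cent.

COGS = $23,252.07; ending inventory = $4,148.68

After Apr 5: 266 on hand, pool $5,852.00 (≈ $22.0000 each)
After Apr 8: 600 on hand, pool $13,200.00 (≈ $22.0000 each)
After Apr 11: 936 on hand, pool $18,996.00 (≈ $20.2949 each)
Apr 13, sell 684: 684/936 × $18,996.00 → $13,881.69
After Apr 14: 547 on hand, pool $11,265.06 (≈ $20.5943 each)
Apr 16, sell 455: 455/547 × $11,265.06 → $9,370.38
After Apr 17: 207 on hand, pool $4,148.68 (≈ $20.0419 each)
Total COGS = $13,881.69 + $9,370.38 = $23,252.07
Ending inventory (cost pool remaining) = $4,148.68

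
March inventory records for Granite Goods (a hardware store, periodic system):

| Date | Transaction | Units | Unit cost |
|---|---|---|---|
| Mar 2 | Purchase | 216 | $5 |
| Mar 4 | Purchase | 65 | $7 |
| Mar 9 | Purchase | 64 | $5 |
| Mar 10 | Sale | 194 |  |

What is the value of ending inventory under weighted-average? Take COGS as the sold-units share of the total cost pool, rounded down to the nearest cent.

Ending inventory = $811.90

Mar 10, sell 194: 194/345 × $1,855.00 → $1,043.10
Ending inventory (cost pool remaining) = $811.90
Check: goods available $1,855.00 = COGS $1,043.10 + ending $811.90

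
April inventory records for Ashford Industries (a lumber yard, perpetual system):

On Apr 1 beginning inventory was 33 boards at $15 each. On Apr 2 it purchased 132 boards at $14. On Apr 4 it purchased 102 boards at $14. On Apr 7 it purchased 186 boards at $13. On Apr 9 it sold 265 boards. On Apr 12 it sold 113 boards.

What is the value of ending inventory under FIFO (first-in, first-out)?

Ending inventory = $975

Apr 9, 265 sold [FIFO — oldest first]: 33 @ $15 + 132 @ $14 + 100 @ $14 = $3,743
Apr 12, 113 sold [FIFO — oldest first]: 2 @ $14 + 111 @ $13 = $1,471
Total COGS = $3,743 + $1,471 = $5,214
Ending inventory: 75 @ $13 = $975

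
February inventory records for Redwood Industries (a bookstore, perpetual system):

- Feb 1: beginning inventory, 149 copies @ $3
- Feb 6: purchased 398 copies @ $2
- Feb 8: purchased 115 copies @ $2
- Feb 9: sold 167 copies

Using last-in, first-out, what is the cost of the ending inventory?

Feb 9, 167 sold [LIFO — newest first]: 115 @ $2 + 52 @ $2 = $334
Ending inventory: 149 @ $3 + 346 @ $2 = $1,139
Check: goods available $1,473 = COGS $334 + ending $1,139

Ending inventory = $1,139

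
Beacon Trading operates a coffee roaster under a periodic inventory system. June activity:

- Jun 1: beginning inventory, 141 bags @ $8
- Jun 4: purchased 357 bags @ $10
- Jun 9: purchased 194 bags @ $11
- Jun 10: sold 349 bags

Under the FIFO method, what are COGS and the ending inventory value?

Jun 10, 349 sold [FIFO — oldest first]: 141 @ $8 + 208 @ $10 = $3,208
Ending inventory: 149 @ $10 + 194 @ $11 = $3,624

COGS = $3,208; ending inventory = $3,624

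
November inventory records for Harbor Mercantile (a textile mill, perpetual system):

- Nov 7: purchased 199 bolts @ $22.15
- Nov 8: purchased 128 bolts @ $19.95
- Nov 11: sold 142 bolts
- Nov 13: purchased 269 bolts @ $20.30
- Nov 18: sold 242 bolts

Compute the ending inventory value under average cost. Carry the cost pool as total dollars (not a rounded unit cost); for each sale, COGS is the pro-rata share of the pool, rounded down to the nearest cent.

Ending inventory = $4,389.03

After Nov 7: 199 on hand, pool $4,407.85 (≈ $22.1500 each)
After Nov 8: 327 on hand, pool $6,961.45 (≈ $21.2888 each)
Nov 11, sell 142: 142/327 × $6,961.45 → $3,023.01
After Nov 13: 454 on hand, pool $9,399.14 (≈ $20.7030 each)
Nov 18, sell 242: 242/454 × $9,399.14 → $5,010.11
Total COGS = $3,023.01 + $5,010.11 = $8,033.12
Ending inventory (cost pool remaining) = $4,389.03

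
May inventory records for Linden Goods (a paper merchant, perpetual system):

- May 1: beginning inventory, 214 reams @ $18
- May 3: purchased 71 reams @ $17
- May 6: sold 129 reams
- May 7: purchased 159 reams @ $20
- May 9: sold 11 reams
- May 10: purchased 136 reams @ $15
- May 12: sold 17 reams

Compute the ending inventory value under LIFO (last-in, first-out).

Ending inventory = $7,553

May 6, 129 sold [LIFO — newest first]: 71 @ $17 + 58 @ $18 = $2,251
May 9, 11 sold [LIFO — newest first]: 11 @ $20 = $220
May 12, 17 sold [LIFO — newest first]: 17 @ $15 = $255
Total COGS = $2,251 + $220 + $255 = $2,726
Ending inventory: 156 @ $18 + 148 @ $20 + 119 @ $15 = $7,553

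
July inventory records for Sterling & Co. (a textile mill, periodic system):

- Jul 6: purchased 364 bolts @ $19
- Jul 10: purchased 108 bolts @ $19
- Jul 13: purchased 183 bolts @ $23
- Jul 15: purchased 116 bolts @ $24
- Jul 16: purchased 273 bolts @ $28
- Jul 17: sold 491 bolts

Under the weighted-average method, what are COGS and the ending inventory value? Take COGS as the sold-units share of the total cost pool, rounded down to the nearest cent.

COGS = $11,101.58; ending inventory = $12,503.42

Jul 17, sell 491: 491/1044 × $23,605.00 → $11,101.58
Ending inventory (cost pool remaining) = $12,503.42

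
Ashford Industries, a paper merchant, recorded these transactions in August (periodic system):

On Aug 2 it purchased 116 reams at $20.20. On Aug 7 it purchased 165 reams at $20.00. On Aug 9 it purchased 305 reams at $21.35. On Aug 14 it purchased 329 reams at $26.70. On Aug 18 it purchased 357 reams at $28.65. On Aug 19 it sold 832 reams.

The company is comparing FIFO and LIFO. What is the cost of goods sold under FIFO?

COGS = $18,723.15

FIFO COGS: 116 @ $20.20 + 165 @ $20.00 + 305 @ $21.35 + 246 @ $26.70 = $18,723.15
LIFO COGS: 357 @ $28.65 + 329 @ $26.70 + 146 @ $21.35 = $22,129.45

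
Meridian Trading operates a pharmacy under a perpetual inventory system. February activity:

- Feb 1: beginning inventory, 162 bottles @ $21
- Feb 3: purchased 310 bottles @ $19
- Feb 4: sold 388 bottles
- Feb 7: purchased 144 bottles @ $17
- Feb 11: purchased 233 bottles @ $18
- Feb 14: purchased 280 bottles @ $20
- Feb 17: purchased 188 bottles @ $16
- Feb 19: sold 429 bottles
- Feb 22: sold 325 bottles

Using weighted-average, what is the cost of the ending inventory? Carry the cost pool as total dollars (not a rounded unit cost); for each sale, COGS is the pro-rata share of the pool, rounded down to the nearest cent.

After Feb 1: 162 on hand, pool $3,402.00 (≈ $21.0000 each)
After Feb 3: 472 on hand, pool $9,292.00 (≈ $19.6864 each)
Feb 4, sell 388: 388/472 × $9,292.00 → $7,638.33
After Feb 7: 228 on hand, pool $4,101.67 (≈ $17.9898 each)
After Feb 11: 461 on hand, pool $8,295.67 (≈ $17.9949 each)
After Feb 14: 741 on hand, pool $13,895.67 (≈ $18.7526 each)
After Feb 17: 929 on hand, pool $16,903.67 (≈ $18.1956 each)
Feb 19, sell 429: 429/929 × $16,903.67 → $7,805.89
Feb 22, sell 325: 325/500 × $9,097.78 → $5,913.55
Total COGS = $7,638.33 + $7,805.89 + $5,913.55 = $21,357.77
Ending inventory (cost pool remaining) = $3,184.23
Check: goods available $24,542.00 = COGS $21,357.77 + ending $3,184.23

Ending inventory = $3,184.23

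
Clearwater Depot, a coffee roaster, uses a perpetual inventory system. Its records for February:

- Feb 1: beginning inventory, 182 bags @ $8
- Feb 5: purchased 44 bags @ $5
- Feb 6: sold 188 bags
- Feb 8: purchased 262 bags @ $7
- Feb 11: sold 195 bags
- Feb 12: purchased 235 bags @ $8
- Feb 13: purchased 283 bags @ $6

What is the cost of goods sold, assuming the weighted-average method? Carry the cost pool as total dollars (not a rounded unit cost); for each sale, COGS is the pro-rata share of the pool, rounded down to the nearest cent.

COGS = $2,769.46

After Feb 1: 182 on hand, pool $1,456.00 (≈ $8.0000 each)
After Feb 5: 226 on hand, pool $1,676.00 (≈ $7.4159 each)
Feb 6, sell 188: 188/226 × $1,676.00 → $1,394.19
After Feb 8: 300 on hand, pool $2,115.81 (≈ $7.0527 each)
Feb 11, sell 195: 195/300 × $2,115.81 → $1,375.27
After Feb 12: 340 on hand, pool $2,620.54 (≈ $7.7075 each)
After Feb 13: 623 on hand, pool $4,318.54 (≈ $6.9318 each)
Total COGS = $1,394.19 + $1,375.27 = $2,769.46
Ending inventory (cost pool remaining) = $4,318.54
Check: goods available $7,088.00 = COGS $2,769.46 + ending $4,318.54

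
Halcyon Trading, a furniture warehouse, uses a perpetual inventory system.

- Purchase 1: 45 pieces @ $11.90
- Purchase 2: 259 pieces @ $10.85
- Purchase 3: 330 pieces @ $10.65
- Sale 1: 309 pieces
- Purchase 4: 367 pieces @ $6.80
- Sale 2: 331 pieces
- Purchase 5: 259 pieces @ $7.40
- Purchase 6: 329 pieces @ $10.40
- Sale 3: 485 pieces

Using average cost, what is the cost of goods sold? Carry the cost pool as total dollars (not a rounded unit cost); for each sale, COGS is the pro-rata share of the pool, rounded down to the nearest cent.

After Purchase 1: 45 on hand, pool $535.50 (≈ $11.9000 each)
After Purchase 2: 304 on hand, pool $3,345.65 (≈ $11.0054 each)
After Purchase 3: 634 on hand, pool $6,860.15 (≈ $10.8204 each)
Sale 1, sell 309: 309/634 × $6,860.15 → $3,343.51
After Purchase 4: 692 on hand, pool $6,012.24 (≈ $8.6882 each)
Sale 2, sell 331: 331/692 × $6,012.24 → $2,875.79
After Purchase 5: 620 on hand, pool $5,053.05 (≈ $8.1501 each)
After Purchase 6: 949 on hand, pool $8,474.65 (≈ $8.9301 each)
Sale 3, sell 485: 485/949 × $8,474.65 → $4,331.09
Total COGS = $3,343.51 + $2,875.79 + $4,331.09 = $10,550.39
Ending inventory (cost pool remaining) = $4,143.56

COGS = $10,550.39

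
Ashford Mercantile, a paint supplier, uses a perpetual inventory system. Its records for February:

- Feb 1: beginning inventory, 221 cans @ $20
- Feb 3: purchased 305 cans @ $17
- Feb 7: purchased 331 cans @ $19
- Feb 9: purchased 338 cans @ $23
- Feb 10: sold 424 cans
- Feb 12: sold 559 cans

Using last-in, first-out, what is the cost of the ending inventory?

Feb 10, 424 sold [LIFO — newest first]: 338 @ $23 + 86 @ $19 = $9,408
Feb 12, 559 sold [LIFO — newest first]: 245 @ $19 + 305 @ $17 + 9 @ $20 = $10,020
Total COGS = $9,408 + $10,020 = $19,428
Ending inventory: 212 @ $20 = $4,240

Ending inventory = $4,240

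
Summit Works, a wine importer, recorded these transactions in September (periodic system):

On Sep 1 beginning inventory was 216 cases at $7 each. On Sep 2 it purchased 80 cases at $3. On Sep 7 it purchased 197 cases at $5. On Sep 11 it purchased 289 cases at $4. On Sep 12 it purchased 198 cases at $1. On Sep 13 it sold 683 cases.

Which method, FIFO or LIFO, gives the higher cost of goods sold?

FIFO COGS: 216 @ $7 + 80 @ $3 + 197 @ $5 + 190 @ $4 = $3,497
LIFO COGS: 198 @ $1 + 289 @ $4 + 196 @ $5 = $2,334

FIFO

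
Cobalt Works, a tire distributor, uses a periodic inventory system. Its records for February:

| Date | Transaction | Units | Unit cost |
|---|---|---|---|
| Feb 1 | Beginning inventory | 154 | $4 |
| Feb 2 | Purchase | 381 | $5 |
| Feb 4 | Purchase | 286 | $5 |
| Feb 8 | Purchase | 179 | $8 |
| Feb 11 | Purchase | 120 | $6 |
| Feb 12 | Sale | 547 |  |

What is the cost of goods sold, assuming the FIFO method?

COGS = $2,581

Feb 12, 547 sold [FIFO — oldest first]: 154 @ $4 + 381 @ $5 + 12 @ $5 = $2,581
Ending inventory: 274 @ $5 + 179 @ $8 + 120 @ $6 = $3,522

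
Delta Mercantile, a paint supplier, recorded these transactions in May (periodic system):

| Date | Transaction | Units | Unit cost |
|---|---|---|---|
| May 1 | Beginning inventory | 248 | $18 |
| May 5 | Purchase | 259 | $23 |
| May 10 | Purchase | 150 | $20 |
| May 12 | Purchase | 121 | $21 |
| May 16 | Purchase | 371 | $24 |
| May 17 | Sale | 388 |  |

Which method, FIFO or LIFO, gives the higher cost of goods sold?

LIFO

FIFO COGS: 248 @ $18 + 140 @ $23 = $7,684
LIFO COGS: 371 @ $24 + 17 @ $21 = $9,261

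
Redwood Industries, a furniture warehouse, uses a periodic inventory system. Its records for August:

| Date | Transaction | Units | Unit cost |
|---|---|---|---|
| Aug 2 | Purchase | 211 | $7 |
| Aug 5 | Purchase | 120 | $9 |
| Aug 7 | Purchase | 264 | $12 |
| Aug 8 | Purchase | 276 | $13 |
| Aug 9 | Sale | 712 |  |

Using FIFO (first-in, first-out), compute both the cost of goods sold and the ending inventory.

COGS = $7,246; ending inventory = $2,067

Aug 9, 712 sold [FIFO — oldest first]: 211 @ $7 + 120 @ $9 + 264 @ $12 + 117 @ $13 = $7,246
Ending inventory: 159 @ $13 = $2,067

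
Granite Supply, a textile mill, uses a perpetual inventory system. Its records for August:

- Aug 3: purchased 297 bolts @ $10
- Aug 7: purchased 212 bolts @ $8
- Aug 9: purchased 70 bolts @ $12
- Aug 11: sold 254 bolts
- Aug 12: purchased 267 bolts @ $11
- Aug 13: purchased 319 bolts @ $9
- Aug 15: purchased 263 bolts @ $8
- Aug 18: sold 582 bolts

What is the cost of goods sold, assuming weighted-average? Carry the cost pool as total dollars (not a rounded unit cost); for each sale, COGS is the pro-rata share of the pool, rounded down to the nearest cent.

After Aug 3: 297 on hand, pool $2,970.00 (≈ $10.0000 each)
After Aug 7: 509 on hand, pool $4,666.00 (≈ $9.1670 each)
After Aug 9: 579 on hand, pool $5,506.00 (≈ $9.5095 each)
Aug 11, sell 254: 254/579 × $5,506.00 → $2,415.41
After Aug 12: 592 on hand, pool $6,027.59 (≈ $10.1817 each)
After Aug 13: 911 on hand, pool $8,898.59 (≈ $9.7679 each)
After Aug 15: 1174 on hand, pool $11,002.59 (≈ $9.3719 each)
Aug 18, sell 582: 582/1174 × $11,002.59 → $5,454.43
Total COGS = $2,415.41 + $5,454.43 = $7,869.84
Ending inventory (cost pool remaining) = $5,548.16

COGS = $7,869.84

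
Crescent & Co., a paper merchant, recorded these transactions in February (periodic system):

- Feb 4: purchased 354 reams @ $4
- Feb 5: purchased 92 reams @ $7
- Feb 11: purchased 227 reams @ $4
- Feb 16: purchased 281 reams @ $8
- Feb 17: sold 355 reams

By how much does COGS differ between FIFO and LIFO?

FIFO COGS: 354 @ $4 + 1 @ $7 = $1,423
LIFO COGS: 281 @ $8 + 74 @ $4 = $2,544
Difference = |$1,423 − $2,544| = $1,121

$1,121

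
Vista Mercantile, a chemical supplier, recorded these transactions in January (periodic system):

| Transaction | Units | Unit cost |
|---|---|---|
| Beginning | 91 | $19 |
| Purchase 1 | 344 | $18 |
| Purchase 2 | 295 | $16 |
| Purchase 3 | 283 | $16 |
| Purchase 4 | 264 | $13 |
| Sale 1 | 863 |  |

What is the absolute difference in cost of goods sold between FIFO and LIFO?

FIFO COGS: 91 @ $19 + 344 @ $18 + 295 @ $16 + 133 @ $16 = $14,769
LIFO COGS: 264 @ $13 + 283 @ $16 + 295 @ $16 + 21 @ $18 = $13,058
Difference = |$14,769 − $13,058| = $1,711

$1,711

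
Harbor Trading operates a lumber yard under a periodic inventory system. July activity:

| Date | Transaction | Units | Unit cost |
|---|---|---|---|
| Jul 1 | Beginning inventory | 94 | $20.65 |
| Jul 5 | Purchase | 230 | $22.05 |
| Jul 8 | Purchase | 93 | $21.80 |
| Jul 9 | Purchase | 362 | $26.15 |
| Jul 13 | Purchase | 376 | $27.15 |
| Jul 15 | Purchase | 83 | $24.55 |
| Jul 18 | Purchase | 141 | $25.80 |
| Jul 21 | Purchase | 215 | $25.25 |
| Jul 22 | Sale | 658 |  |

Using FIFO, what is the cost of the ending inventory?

Ending inventory = $24,476.75

Jul 22, 658 sold [FIFO — oldest first]: 94 @ $20.65 + 230 @ $22.05 + 93 @ $21.80 + 241 @ $26.15 = $15,342.15
Ending inventory: 121 @ $26.15 + 376 @ $27.15 + 83 @ $24.55 + 141 @ $25.80 + 215 @ $25.25 = $24,476.75
Check: goods available $39,818.90 = COGS $15,342.15 + ending $24,476.75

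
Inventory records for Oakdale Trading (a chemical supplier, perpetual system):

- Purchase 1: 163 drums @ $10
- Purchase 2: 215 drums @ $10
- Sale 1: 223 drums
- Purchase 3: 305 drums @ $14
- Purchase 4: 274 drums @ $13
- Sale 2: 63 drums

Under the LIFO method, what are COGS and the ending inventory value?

COGS = $3,049; ending inventory = $8,563

Sale 1 (223) [LIFO — newest first]: 215 @ $10 + 8 @ $10 = $2,230
Sale 2 (63) [LIFO — newest first]: 63 @ $13 = $819
Total COGS = $2,230 + $819 = $3,049
Ending inventory: 155 @ $10 + 305 @ $14 + 211 @ $13 = $8,563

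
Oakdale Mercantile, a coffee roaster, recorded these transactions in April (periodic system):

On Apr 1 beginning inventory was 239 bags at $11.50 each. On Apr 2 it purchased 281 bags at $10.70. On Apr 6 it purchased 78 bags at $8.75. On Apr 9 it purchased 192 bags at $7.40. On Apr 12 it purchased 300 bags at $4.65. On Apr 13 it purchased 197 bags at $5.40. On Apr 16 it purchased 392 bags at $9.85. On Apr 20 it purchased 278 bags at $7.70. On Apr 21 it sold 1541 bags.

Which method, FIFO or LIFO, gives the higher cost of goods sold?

FIFO

FIFO COGS: 239 @ $11.50 + 281 @ $10.70 + 78 @ $8.75 + 192 @ $7.40 + 300 @ $4.65 + 197 @ $5.40 + 254 @ $9.85 = $12,819.20
LIFO COGS: 278 @ $7.70 + 392 @ $9.85 + 197 @ $5.40 + 300 @ $4.65 + 192 @ $7.40 + 78 @ $8.75 + 104 @ $10.70 = $11,676.70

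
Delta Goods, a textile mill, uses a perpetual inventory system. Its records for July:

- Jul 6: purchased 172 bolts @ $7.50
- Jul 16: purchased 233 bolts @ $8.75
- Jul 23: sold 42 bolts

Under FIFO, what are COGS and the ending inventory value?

COGS = $315.00; ending inventory = $3,013.75

Jul 23, 42 sold [FIFO — oldest first]: 42 @ $7.50 = $315.00
Ending inventory: 130 @ $7.50 + 233 @ $8.75 = $3,013.75
Check: goods available $3,328.75 = COGS $315.00 + ending $3,013.75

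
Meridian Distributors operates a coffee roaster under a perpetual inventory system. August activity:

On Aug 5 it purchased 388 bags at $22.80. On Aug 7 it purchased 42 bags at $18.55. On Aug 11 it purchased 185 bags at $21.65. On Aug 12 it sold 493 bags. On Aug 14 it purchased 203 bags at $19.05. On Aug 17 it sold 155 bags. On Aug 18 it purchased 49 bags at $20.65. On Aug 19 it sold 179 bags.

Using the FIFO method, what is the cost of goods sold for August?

COGS = $17,683.75

Aug 12, 493 sold [FIFO — oldest first]: 388 @ $22.80 + 42 @ $18.55 + 63 @ $21.65 = $10,989.45
Aug 17, 155 sold [FIFO — oldest first]: 122 @ $21.65 + 33 @ $19.05 = $3,269.95
Aug 19, 179 sold [FIFO — oldest first]: 170 @ $19.05 + 9 @ $20.65 = $3,424.35
Total COGS = $10,989.45 + $3,269.95 + $3,424.35 = $17,683.75
Ending inventory: 40 @ $20.65 = $826.00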